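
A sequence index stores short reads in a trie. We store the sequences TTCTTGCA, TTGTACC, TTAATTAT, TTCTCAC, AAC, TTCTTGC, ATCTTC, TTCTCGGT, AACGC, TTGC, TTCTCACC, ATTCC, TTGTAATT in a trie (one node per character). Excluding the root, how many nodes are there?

For each word, the new-node count is its length minus the longest prefix already in the trie:
  "TTCTTGCA" → 8 new (T, T, C, T, T, G, C, A)
  "TTGTACC" → prefix "TT" already present; 5 new (G, T, A, C, C)
  "TTAATTAT" → prefix "TT" already present; 6 new (A, A, T, T, A, T)
  "TTCTCAC" → prefix "TTCT" already present; 3 new (C, A, C)
  "AAC" → 3 new (A, A, C)
  "TTCTTGC" → prefix "TTCTTGC" already present; 0 new (none)
  "ATCTTC" → prefix "A" already present; 5 new (T, C, T, T, C)
  "TTCTCGGT" → prefix "TTCTC" already present; 3 new (G, G, T)
  "AACGC" → prefix "AAC" already present; 2 new (G, C)
  "TTGC" → prefix "TTG" already present; 1 new (C)
  "TTCTCACC" → prefix "TTCTCAC" already present; 1 new (C)
  "ATTCC" → prefix "AT" already present; 3 new (T, C, C)
  "TTGTAATT" → prefix "TTGTA" already present; 3 new (A, T, T)
Total nodes = 8 + 5 + 6 + 3 + 3 + 0 + 5 + 3 + 2 + 1 + 1 + 3 + 3 = 43

43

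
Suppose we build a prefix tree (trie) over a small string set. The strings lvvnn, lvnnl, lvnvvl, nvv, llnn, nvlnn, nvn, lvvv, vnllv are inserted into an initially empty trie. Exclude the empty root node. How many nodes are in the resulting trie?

For each word, the new-node count is its length minus the longest prefix already in the trie:
  "lvvnn" → 5 new (l, v, v, n, n)
  "lvnnl" → prefix "lv" already present; 3 new (n, n, l)
  "lvnvvl" → prefix "lvn" already present; 3 new (v, v, l)
  "nvv" → 3 new (n, v, v)
  "llnn" → prefix "l" already present; 3 new (l, n, n)
  "nvlnn" → prefix "nv" already present; 3 new (l, n, n)
  "nvn" → prefix "nv" already present; 1 new (n)
  "lvvv" → prefix "lvv" already present; 1 new (v)
  "vnllv" → 5 new (v, n, l, l, v)
Total nodes = 5 + 3 + 3 + 3 + 3 + 3 + 1 + 1 + 5 = 27

27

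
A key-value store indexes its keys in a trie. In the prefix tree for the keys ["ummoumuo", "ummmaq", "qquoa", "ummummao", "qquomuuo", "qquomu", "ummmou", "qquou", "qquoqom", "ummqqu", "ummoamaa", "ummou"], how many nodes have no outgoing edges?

10

A leaf is a node with no children — equivalently, the end of a word that is not a proper prefix of any other stored word.
Those words: "qquoa", "qquomuuo", "qquoqom", "qquou", "ummmaq", "ummmou", "ummoamaa", "ummoumuo", "ummqqu", "ummummao"
Leaf count: 10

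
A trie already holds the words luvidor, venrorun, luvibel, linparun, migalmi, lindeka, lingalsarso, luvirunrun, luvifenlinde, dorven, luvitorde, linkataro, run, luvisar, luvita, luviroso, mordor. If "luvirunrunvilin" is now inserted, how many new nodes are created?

"luvirunrun" is already a path in the trie; the remaining "vilin" must be added.
New nodes needed: |"luvirunrunvilin"| − 10 = 15 − 10 = 5.

5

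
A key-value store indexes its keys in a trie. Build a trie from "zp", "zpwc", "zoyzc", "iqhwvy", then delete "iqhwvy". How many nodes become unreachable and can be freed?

6

A node on "iqhwvy"'s path can go only if nothing else ends at it or branches off below it.
No other word shares any prefix with "iqhwvy", so all 6 of its nodes go.
Nodes removed: 6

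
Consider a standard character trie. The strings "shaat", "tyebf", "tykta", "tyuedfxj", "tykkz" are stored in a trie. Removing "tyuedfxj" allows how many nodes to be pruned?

6

Walk "tyuedfxj" from the leaf back toward the root, removing each node that no remaining word uses.
The suffix "uedfxj" (6 nodes) is used only by "tyuedfxj"; the node for "ty" still has the child "e", so pruning stops there.
Nodes removed: 6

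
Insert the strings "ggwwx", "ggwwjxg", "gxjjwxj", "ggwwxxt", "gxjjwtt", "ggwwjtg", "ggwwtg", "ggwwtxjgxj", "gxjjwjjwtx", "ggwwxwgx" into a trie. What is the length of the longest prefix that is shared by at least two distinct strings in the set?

5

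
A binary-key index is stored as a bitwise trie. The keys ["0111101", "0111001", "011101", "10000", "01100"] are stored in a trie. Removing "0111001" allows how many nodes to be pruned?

2

A node on "0111001"'s path can go only if nothing else ends at it or branches off below it.
The suffix "01" (2 nodes) is used only by "0111001"; the node for "01110" still has the child "1", so pruning stops there.
Nodes removed: 2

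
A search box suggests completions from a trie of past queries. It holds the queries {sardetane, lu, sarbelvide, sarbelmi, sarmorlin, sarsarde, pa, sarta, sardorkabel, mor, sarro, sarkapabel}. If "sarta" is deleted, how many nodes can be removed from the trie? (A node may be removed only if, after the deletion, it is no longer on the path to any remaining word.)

2

Walk "sarta" from the leaf back toward the root, removing each node that no remaining word uses.
The suffix "ta" (2 nodes) is used only by "sarta"; the node for "sar" still has the child "d", so pruning stops there.
Nodes removed: 2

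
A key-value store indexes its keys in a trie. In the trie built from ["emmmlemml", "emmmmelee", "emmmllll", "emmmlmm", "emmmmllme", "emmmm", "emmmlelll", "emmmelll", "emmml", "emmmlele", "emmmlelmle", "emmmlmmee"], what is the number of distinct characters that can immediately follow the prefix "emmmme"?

1

Walk "emmmme" from the root, arriving at one node.
Characters that immediately follow "emmmme" among the stored strings: {l}.
That node has 1 child edge.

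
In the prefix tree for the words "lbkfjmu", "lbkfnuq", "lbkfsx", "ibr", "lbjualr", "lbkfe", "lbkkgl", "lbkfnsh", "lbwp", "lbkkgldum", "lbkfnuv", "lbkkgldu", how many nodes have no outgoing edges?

A leaf is a node with no children — equivalently, the end of a word that is not a proper prefix of any other stored word.
Those words: "ibr", "lbjualr", "lbkfe", "lbkfjmu", "lbkfnsh", "lbkfnuq", "lbkfnuv", "lbkfsx", "lbkkgldum", "lbwp"
Leaf count: 10

10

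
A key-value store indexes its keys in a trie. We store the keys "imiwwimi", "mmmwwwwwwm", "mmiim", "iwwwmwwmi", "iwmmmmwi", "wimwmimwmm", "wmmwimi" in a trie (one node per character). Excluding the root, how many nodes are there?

51

For each word, the new-node count is its length minus the longest prefix already in the trie:
  "imiwwimi" → 8 new (i, m, i, w, w, i, m, i)
  "mmmwwwwwwm" → 10 new (m, m, m, w, w, w, w, w, w, m)
  "mmiim" → prefix "mm" already present; 3 new (i, i, m)
  "iwwwmwwmi" → prefix "i" already present; 8 new (w, w, w, m, w, w, m, i)
  "iwmmmmwi" → prefix "iw" already present; 6 new (m, m, m, m, w, i)
  "wimwmimwmm" → 10 new (w, i, m, w, m, i, m, w, m, m)
  "wmmwimi" → prefix "w" already present; 6 new (m, m, w, i, m, i)
Total nodes = 8 + 10 + 3 + 8 + 6 + 10 + 6 = 51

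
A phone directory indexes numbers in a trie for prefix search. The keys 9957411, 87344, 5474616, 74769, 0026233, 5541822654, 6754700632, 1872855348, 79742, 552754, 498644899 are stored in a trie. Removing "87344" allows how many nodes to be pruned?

5

Walk "87344" from the leaf back toward the root, removing each node that no remaining word uses.
No other word shares any prefix with "87344", so all 5 of its nodes go.
Nodes removed: 5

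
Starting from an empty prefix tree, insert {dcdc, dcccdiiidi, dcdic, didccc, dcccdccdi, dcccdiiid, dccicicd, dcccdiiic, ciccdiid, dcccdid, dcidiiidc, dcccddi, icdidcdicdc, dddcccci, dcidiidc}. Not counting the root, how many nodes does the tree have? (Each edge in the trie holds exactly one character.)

For each word, the new-node count is its length minus the longest prefix already in the trie:
  "dcdc" → 4 new (d, c, d, c)
  "dcccdiiidi" → prefix "dc" already present; 8 new (c, c, d, i, i, i, d, i)
  "dcdic" → prefix "dcd" already present; 2 new (i, c)
  "didccc" → prefix "d" already present; 5 new (i, d, c, c, c)
  "dcccdccdi" → prefix "dcccd" already present; 4 new (c, c, d, i)
  "dcccdiiid" → prefix "dcccdiiid" already present; 0 new (none)
  "dccicicd" → prefix "dcc" already present; 5 new (i, c, i, c, d)
  "dcccdiiic" → prefix "dcccdiii" already present; 1 new (c)
  "ciccdiid" → 8 new (c, i, c, c, d, i, i, d)
  "dcccdid" → prefix "dcccdi" already present; 1 new (d)
  "dcidiiidc" → prefix "dc" already present; 7 new (i, d, i, i, i, d, c)
  "dcccddi" → prefix "dcccd" already present; 2 new (d, i)
  "icdidcdicdc" → 11 new (i, c, d, i, d, c, d, i, c, d, c)
  "dddcccci" → prefix "d" already present; 7 new (d, d, c, c, c, c, i)
  "dcidiidc" → prefix "dcidii" already present; 2 new (d, c)
Total nodes = 4 + 8 + 2 + 5 + 4 + 0 + 5 + 1 + 8 + 1 + 7 + 2 + 11 + 7 + 2 = 67

67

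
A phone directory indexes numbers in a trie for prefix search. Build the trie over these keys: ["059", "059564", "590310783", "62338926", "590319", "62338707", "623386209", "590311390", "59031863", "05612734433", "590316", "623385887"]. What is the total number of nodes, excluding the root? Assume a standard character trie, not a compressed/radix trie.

52

Trace insertions, counting only characters that open a new branch:
  "059" → 3 new (0, 5, 9)
  "059564" → prefix "059" already present; 3 new (5, 6, 4)
  "590310783" → 9 new (5, 9, 0, 3, 1, 0, 7, 8, 3)
  "62338926" → 8 new (6, 2, 3, 3, 8, 9, 2, 6)
  "590319" → prefix "59031" already present; 1 new (9)
  "62338707" → prefix "62338" already present; 3 new (7, 0, 7)
  "623386209" → prefix "62338" already present; 4 new (6, 2, 0, 9)
  "590311390" → prefix "59031" already present; 4 new (1, 3, 9, 0)
  "59031863" → prefix "59031" already present; 3 new (8, 6, 3)
  "05612734433" → prefix "05" already present; 9 new (6, 1, 2, 7, 3, 4, 4, 3, 3)
  "590316" → prefix "59031" already present; 1 new (6)
  "623385887" → prefix "62338" already present; 4 new (5, 8, 8, 7)
Total nodes = 3 + 3 + 9 + 8 + 1 + 3 + 4 + 4 + 3 + 9 + 1 + 4 = 52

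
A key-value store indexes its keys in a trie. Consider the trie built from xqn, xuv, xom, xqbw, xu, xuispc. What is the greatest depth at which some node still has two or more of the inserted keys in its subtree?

2

Equivalently: take the maximum, over all pairs, of their longest common prefix length.
"xqbw" and "xqn" agree on "xq" (2 characters) before diverging; nothing deeper is shared.
Longest shared-prefix length: 2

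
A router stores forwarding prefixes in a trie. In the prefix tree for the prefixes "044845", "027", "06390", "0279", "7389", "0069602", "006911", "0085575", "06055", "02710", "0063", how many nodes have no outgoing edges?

10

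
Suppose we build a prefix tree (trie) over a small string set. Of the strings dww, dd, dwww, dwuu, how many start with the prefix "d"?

4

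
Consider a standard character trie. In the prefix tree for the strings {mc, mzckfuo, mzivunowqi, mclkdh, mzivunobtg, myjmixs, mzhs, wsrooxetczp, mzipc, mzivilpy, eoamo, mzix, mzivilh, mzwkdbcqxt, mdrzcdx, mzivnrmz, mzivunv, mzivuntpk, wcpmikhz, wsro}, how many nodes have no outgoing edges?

18

A leaf is a node with no children — equivalently, the end of a word that is not a proper prefix of any other stored word.
Those words: "eoamo", "mclkdh", "mdrzcdx", "myjmixs", "mzckfuo", "mzhs", "mzipc", "mzivilh", "mzivilpy", "mzivnrmz", "mzivunobtg", "mzivunowqi", "mzivuntpk", "mzivunv", "mzix", "mzwkdbcqxt", "wcpmikhz", "wsrooxetczp"
Leaf count: 18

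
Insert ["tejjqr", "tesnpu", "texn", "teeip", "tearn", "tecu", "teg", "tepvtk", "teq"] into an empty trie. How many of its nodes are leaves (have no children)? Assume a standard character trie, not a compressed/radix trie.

9

Leaves are exactly the stored words that no other stored word extends.
Those words: "tearn", "tecu", "teeip", "teg", "tejjqr", "tepvtk", "teq", "tesnpu", "texn"
Leaf count: 9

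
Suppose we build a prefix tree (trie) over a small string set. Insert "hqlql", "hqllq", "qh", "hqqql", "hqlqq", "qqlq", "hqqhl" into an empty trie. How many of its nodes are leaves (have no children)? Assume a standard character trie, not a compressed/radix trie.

7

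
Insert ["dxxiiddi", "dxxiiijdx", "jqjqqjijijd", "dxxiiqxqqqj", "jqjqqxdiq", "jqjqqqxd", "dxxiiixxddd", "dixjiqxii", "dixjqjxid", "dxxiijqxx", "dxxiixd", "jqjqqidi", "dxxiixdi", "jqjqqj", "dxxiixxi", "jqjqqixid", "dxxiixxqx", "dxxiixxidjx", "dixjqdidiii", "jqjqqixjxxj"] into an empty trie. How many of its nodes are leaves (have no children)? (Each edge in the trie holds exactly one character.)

17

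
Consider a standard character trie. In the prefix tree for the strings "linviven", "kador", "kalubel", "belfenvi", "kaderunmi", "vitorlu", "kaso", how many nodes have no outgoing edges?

7

A leaf is a node with no children — equivalently, the end of a word that is not a proper prefix of any other stored word.
Those words: "belfenvi", "kaderunmi", "kador", "kalubel", "kaso", "linviven", "vitorlu"
Leaf count: 7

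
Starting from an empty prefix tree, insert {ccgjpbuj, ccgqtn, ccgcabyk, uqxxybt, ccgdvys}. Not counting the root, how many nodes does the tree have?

Count nodes per top-level branch (shared prefixes stored once):
  'c'-branch (ccgcabyk, ccgdvys, ccgjpbuj, ccgqtn): 20 nodes
  'u'-branch (uqxxybt): 7 nodes
Sum: 27

27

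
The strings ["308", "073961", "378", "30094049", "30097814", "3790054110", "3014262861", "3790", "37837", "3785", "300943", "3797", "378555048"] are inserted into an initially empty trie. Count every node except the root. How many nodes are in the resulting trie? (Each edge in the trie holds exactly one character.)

47

Trace insertions, counting only characters that open a new branch:
  "308" → 3 new (3, 0, 8)
  "073961" → 6 new (0, 7, 3, 9, 6, 1)
  "378" → prefix "3" already present; 2 new (7, 8)
  "30094049" → prefix "30" already present; 6 new (0, 9, 4, 0, 4, 9)
  "30097814" → prefix "3009" already present; 4 new (7, 8, 1, 4)
  "3790054110" → prefix "37" already present; 8 new (9, 0, 0, 5, 4, 1, 1, 0)
  "3014262861" → prefix "30" already present; 8 new (1, 4, 2, 6, 2, 8, 6, 1)
  "3790" → prefix "3790" already present; 0 new (none)
  "37837" → prefix "378" already present; 2 new (3, 7)
  "3785" → prefix "378" already present; 1 new (5)
  "300943" → prefix "30094" already present; 1 new (3)
  "3797" → prefix "379" already present; 1 new (7)
  "378555048" → prefix "3785" already present; 5 new (5, 5, 0, 4, 8)
Total nodes = 3 + 6 + 2 + 6 + 4 + 8 + 8 + 0 + 2 + 1 + 1 + 1 + 5 = 47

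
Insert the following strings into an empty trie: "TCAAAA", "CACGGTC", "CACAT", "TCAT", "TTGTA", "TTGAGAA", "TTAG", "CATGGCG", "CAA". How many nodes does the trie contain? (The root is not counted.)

Count nodes per top-level branch (shared prefixes stored once):
  'C'-branch (CAA, CACAT, CACGGTC, CATGGCG): 15 nodes
  'T'-branch (TCAAAA, TCAT, TTAG, TTGAGAA, TTGTA): 17 nodes
Sum: 32

32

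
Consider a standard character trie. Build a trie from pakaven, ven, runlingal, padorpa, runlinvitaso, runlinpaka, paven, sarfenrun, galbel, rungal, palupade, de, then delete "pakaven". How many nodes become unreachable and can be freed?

5

A node on "pakaven"'s path can go only if nothing else ends at it or branches off below it.
The suffix "kaven" (5 nodes) is used only by "pakaven"; the node for "pa" still has the child "d", so pruning stops there.
Nodes removed: 5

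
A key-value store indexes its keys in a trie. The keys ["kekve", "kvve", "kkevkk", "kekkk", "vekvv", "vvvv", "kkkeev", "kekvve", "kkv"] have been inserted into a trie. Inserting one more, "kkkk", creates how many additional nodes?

"kkk" is already a path in the trie; the remaining "k" must be added.
So 4 − 3 = 1 new nodes.

1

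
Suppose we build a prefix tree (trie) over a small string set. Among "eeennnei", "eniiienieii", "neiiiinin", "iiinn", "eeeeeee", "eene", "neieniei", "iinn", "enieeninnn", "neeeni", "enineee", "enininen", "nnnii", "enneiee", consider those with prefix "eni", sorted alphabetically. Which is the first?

enieeninnn

Filter for "eni…" and sort: "enieeninnn", "eniiienieii", "enineee", "enininen"
Position 1: enieeninnn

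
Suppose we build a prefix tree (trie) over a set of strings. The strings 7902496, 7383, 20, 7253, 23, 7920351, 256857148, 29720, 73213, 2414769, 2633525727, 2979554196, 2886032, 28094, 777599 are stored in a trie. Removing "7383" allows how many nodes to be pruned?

Walk "7383" from the leaf back toward the root, removing each node that no remaining word uses.
The suffix "83" (2 nodes) is used only by "7383"; the node for "73" still has the child "2", so pruning stops there.
Nodes removed: 2

2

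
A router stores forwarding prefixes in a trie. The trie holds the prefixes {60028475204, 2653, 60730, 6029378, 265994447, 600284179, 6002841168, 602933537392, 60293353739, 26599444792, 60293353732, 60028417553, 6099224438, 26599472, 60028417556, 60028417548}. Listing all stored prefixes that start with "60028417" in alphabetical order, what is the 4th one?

600284179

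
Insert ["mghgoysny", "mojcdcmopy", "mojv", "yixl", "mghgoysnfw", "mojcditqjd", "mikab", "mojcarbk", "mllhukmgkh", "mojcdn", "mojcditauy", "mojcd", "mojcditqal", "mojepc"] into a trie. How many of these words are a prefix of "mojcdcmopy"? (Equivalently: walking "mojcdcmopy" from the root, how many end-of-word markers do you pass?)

2

Traverse "mojcdcmopy" character by character; count nodes along the way that are marked as word ends.
Prefixes of the query that are stored words: "mojcd", "mojcdcmopy"
Count: 2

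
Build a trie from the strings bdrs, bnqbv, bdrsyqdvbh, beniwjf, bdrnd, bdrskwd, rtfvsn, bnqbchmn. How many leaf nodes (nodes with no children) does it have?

Leaves are exactly the stored words that no other stored word extends.
Those words: "bdrnd", "bdrskwd", "bdrsyqdvbh", "beniwjf", "bnqbchmn", "bnqbv", "rtfvsn"
Leaf count: 7

7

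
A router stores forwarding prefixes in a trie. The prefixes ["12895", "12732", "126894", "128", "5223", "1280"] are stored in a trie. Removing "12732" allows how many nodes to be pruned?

3

A node on "12732"'s path can go only if nothing else ends at it or branches off below it.
The suffix "732" (3 nodes) is used only by "12732"; the node for "12" still has the child "8", so pruning stops there.
Nodes removed: 3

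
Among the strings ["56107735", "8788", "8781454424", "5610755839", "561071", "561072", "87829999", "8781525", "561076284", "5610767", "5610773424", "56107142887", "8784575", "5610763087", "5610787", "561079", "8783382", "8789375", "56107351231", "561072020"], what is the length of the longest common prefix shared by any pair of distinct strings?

7

Look for the deepest trie node that still has at least two words in its subtree.
e.g. "5610773424" and "56107735" share the prefix "5610773" of length 7; no pair shares a longer one.
Longest shared-prefix length: 7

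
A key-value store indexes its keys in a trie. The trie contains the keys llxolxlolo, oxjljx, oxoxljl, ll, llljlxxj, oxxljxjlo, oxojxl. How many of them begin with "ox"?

4

Traverse to the node for "ox", then collect every word in that subtree.
Words under "ox": oxjljx, oxojxl, oxoxljl, oxxljxjlo
Count: 4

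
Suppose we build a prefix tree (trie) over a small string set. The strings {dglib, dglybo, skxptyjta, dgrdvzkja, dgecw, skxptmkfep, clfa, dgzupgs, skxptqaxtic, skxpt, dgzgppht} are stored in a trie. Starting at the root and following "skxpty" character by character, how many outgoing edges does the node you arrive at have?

1

Walk "skxpty" from the root, arriving at one node.
Characters that immediately follow "skxpty" among the stored strings: {j}.
That node has 1 child edge.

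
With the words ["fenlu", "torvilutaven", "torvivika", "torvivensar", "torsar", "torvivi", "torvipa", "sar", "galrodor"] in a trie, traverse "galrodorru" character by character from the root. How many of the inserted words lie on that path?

1

Walk "galrodorru" from the root; an end-of-word marker is hit whenever a stored word is a prefix of "galrodorru".
Prefixes of the query that are stored words: "galrodor"
Count: 1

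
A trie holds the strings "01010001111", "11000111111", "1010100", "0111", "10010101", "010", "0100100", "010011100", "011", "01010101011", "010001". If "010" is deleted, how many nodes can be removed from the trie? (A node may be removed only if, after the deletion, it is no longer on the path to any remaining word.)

Walk "010" from the leaf back toward the root, removing each node that no remaining word uses.
Every node on "010" is still needed (e.g. by "01010001111"), so nothing is freed.
Nodes removed: 0

0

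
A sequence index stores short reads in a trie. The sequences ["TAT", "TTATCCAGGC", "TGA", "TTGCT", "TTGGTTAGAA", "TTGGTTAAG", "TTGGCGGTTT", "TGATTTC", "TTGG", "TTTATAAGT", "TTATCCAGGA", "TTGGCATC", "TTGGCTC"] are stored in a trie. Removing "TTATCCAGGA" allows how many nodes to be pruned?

1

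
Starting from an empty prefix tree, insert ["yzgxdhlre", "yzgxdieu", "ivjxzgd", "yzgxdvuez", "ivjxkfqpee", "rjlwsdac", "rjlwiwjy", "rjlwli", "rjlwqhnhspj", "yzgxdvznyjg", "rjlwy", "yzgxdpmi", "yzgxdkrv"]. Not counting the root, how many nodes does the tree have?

62

Trace insertions, counting only characters that open a new branch:
  "yzgxdhlre" → 9 new (y, z, g, x, d, h, l, r, e)
  "yzgxdieu" → prefix "yzgxd" already present; 3 new (i, e, u)
  "ivjxzgd" → 7 new (i, v, j, x, z, g, d)
  "yzgxdvuez" → prefix "yzgxd" already present; 4 new (v, u, e, z)
  "ivjxkfqpee" → prefix "ivjx" already present; 6 new (k, f, q, p, e, e)
  "rjlwsdac" → 8 new (r, j, l, w, s, d, a, c)
  "rjlwiwjy" → prefix "rjlw" already present; 4 new (i, w, j, y)
  "rjlwli" → prefix "rjlw" already present; 2 new (l, i)
  "rjlwqhnhspj" → prefix "rjlw" already present; 7 new (q, h, n, h, s, p, j)
  "yzgxdvznyjg" → prefix "yzgxdv" already present; 5 new (z, n, y, j, g)
  "rjlwy" → prefix "rjlw" already present; 1 new (y)
  "yzgxdpmi" → prefix "yzgxd" already present; 3 new (p, m, i)
  "yzgxdkrv" → prefix "yzgxd" already present; 3 new (k, r, v)
Total nodes = 9 + 3 + 7 + 4 + 6 + 8 + 4 + 2 + 7 + 5 + 1 + 3 + 3 = 62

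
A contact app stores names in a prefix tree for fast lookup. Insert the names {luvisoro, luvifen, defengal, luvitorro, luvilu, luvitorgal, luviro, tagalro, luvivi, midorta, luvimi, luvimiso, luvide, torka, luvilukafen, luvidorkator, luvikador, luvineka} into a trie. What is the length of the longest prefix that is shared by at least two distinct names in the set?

7

Equivalently: take the maximum, over all pairs, of their longest common prefix length.
e.g. "luvitorgal" and "luvitorro" share the prefix "luvitor" of length 7; no pair shares a longer one.
Longest shared-prefix length: 7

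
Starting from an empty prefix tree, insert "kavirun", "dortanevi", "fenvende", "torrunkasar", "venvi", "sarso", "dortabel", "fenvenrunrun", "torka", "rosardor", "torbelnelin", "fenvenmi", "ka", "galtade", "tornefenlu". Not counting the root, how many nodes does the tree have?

Count nodes per top-level branch (shared prefixes stored once):
  'd'-branch (dortabel, dortanevi): 12 nodes
  'f'-branch (fenvende, fenvenmi, fenvenrunrun): 16 nodes
  'g'-branch (galtade): 7 nodes
  'k'-branch (ka, kavirun): 7 nodes
  'r'-branch (rosardor): 8 nodes
  's'-branch (sarso): 5 nodes
  't'-branch (torbelnelin, torka, tornefenlu, torrunkasar): 28 nodes
  'v'-branch (venvi): 5 nodes
Sum: 88

88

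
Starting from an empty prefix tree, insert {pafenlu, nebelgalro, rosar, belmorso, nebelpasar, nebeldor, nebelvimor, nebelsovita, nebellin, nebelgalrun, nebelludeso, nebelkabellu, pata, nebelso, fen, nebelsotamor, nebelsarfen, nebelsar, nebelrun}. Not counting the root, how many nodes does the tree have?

84

Insert word by word; a character creates a node only if that edge doesn't already exist:
  "pafenlu" → 7 new (p, a, f, e, n, l, u)
  "nebelgalro" → 10 new (n, e, b, e, l, g, a, l, r, o)
  "rosar" → 5 new (r, o, s, a, r)
  "belmorso" → 8 new (b, e, l, m, o, r, s, o)
  "nebelpasar" → prefix "nebel" already present; 5 new (p, a, s, a, r)
  "nebeldor" → prefix "nebel" already present; 3 new (d, o, r)
  "nebelvimor" → prefix "nebel" already present; 5 new (v, i, m, o, r)
  "nebelsovita" → prefix "nebel" already present; 6 new (s, o, v, i, t, a)
  "nebellin" → prefix "nebel" already present; 3 new (l, i, n)
  "nebelgalrun" → prefix "nebelgalr" already present; 2 new (u, n)
  "nebelludeso" → prefix "nebell" already present; 5 new (u, d, e, s, o)
  "nebelkabellu" → prefix "nebel" already present; 7 new (k, a, b, e, l, l, u)
  "pata" → prefix "pa" already present; 2 new (t, a)
  "nebelso" → prefix "nebelso" already present; 0 new (none)
  "fen" → 3 new (f, e, n)
  "nebelsotamor" → prefix "nebelso" already present; 5 new (t, a, m, o, r)
  "nebelsarfen" → prefix "nebels" already present; 5 new (a, r, f, e, n)
  "nebelsar" → prefix "nebelsar" already present; 0 new (none)
  "nebelrun" → prefix "nebel" already present; 3 new (r, u, n)
Total nodes = 7 + 10 + 5 + 8 + 5 + 3 + 5 + 6 + 3 + 2 + 5 + 7 + 2 + 0 + 3 + 5 + 5 + 0 + 3 = 84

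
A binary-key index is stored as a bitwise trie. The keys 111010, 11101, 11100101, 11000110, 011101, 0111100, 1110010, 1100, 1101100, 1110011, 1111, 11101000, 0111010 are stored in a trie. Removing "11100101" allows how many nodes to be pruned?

1

Walk "11100101" from the leaf back toward the root, removing each node that no remaining word uses.
The suffix "1" (1 node) is used only by "11100101"; "1110010" is itself a stored word, so pruning stops there.
Nodes removed: 1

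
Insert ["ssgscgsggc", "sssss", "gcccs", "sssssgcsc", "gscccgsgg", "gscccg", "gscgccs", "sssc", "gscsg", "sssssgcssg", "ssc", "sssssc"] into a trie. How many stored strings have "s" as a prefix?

7

Filter for entries beginning with "s":
Words under "s": ssc, ssgscgsggc, sssc, sssss, sssssc, sssssgcsc, sssssgcssg
Count: 7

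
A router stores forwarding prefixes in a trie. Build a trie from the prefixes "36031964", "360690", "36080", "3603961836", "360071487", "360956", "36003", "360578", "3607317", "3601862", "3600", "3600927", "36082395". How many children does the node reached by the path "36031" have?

Follow the path "36031" to its node, then look at its outgoing edges.
Distinct next characters after "36031": 9.
That node has 1 child edge.

1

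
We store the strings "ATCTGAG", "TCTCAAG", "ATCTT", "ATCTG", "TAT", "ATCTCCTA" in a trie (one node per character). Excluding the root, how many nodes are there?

For each word, the new-node count is its length minus the longest prefix already in the trie:
  "ATCTGAG" → 7 new (A, T, C, T, G, A, G)
  "TCTCAAG" → 7 new (T, C, T, C, A, A, G)
  "ATCTT" → prefix "ATCT" already present; 1 new (T)
  "ATCTG" → prefix "ATCTG" already present; 0 new (none)
  "TAT" → prefix "T" already present; 2 new (A, T)
  "ATCTCCTA" → prefix "ATCT" already present; 4 new (C, C, T, A)
Total nodes = 7 + 7 + 1 + 0 + 2 + 4 = 21

21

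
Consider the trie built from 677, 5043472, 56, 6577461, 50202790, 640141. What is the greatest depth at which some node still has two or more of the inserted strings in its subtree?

2

Equivalently: take the maximum, over all pairs, of their longest common prefix length.
"50202790" and "5043472" agree on "50" (2 characters) before diverging; nothing deeper is shared.
Longest shared-prefix length: 2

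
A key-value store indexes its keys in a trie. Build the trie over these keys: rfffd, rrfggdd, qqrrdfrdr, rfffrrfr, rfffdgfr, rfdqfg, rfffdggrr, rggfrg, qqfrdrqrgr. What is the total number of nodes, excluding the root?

For each word, the new-node count is its length minus the longest prefix already in the trie:
  "rfffd" → 5 new (r, f, f, f, d)
  "rrfggdd" → prefix "r" already present; 6 new (r, f, g, g, d, d)
  "qqrrdfrdr" → 9 new (q, q, r, r, d, f, r, d, r)
  "rfffrrfr" → prefix "rfff" already present; 4 new (r, r, f, r)
  "rfffdgfr" → prefix "rfffd" already present; 3 new (g, f, r)
  "rfdqfg" → prefix "rf" already present; 4 new (d, q, f, g)
  "rfffdggrr" → prefix "rfffdg" already present; 3 new (g, r, r)
  "rggfrg" → prefix "r" already present; 5 new (g, g, f, r, g)
  "qqfrdrqrgr" → prefix "qq" already present; 8 new (f, r, d, r, q, r, g, r)
Total nodes = 5 + 6 + 9 + 4 + 3 + 4 + 3 + 5 + 8 = 47

47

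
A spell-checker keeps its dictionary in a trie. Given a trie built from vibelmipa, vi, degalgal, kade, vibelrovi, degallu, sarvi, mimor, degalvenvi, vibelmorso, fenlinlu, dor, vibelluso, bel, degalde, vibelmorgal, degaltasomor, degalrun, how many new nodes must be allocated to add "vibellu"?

0

"vibellu" is already a full path in the trie; only an end-marker is added.
No new nodes are needed: 0.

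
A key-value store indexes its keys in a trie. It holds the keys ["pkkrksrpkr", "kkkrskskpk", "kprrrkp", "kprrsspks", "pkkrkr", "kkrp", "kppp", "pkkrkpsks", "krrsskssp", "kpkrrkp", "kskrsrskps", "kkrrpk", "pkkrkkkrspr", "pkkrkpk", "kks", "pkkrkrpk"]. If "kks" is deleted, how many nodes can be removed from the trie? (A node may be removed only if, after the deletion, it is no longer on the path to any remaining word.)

1

Walk "kks" from the leaf back toward the root, removing each node that no remaining word uses.
The suffix "s" (1 node) is used only by "kks"; the node for "kk" still has the child "k", so pruning stops there.
Nodes removed: 1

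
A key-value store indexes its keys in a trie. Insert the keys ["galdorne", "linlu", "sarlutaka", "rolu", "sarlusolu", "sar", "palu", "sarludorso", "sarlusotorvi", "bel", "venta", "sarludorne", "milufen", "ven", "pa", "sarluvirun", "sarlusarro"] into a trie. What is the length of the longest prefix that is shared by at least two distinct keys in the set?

The deepest shared node is where two words last agree before diverging.
e.g. "sarludorne" and "sarludorso" share the prefix "sarludor" of length 8; no pair shares a longer one.
Longest shared-prefix length: 8

8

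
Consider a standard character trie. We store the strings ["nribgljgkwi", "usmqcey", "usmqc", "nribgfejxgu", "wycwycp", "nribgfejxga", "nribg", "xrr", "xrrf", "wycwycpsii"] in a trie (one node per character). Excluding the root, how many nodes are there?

Trace insertions, counting only characters that open a new branch:
  "nribgljgkwi" → 11 new (n, r, i, b, g, l, j, g, k, w, i)
  "usmqcey" → 7 new (u, s, m, q, c, e, y)
  "usmqc" → prefix "usmqc" already present; 0 new (none)
  "nribgfejxgu" → prefix "nribg" already present; 6 new (f, e, j, x, g, u)
  "wycwycp" → 7 new (w, y, c, w, y, c, p)
  "nribgfejxga" → prefix "nribgfejxg" already present; 1 new (a)
  "nribg" → prefix "nribg" already present; 0 new (none)
  "xrr" → 3 new (x, r, r)
  "xrrf" → prefix "xrr" already present; 1 new (f)
  "wycwycpsii" → prefix "wycwycp" already present; 3 new (s, i, i)
Total nodes = 11 + 7 + 0 + 6 + 7 + 1 + 0 + 3 + 1 + 3 = 39

39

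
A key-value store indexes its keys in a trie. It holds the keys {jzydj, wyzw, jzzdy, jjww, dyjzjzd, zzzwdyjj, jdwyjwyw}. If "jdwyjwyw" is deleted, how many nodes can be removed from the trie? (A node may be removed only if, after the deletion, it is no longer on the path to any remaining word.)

7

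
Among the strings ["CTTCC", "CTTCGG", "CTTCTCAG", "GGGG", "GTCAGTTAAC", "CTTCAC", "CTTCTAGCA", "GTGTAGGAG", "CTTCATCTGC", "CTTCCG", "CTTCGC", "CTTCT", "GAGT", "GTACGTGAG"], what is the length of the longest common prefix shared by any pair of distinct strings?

Equivalently: take the maximum, over all pairs, of their longest common prefix length.
e.g. "CTTCAC" and "CTTCATCTGC" share the prefix "CTTCA" of length 5; no pair shares a longer one.
Longest shared-prefix length: 5

5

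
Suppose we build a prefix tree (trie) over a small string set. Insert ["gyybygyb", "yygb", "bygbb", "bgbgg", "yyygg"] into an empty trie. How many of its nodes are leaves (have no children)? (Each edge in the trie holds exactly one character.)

A leaf is a node with no children — equivalently, the end of a word that is not a proper prefix of any other stored word.
Those words: "bgbgg", "bygbb", "gyybygyb", "yygb", "yyygg"
Leaf count: 5

5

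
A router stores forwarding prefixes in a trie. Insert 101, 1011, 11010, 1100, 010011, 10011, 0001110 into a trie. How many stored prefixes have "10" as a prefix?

3

Filter for entries beginning with "10":
Words under "10": 10011, 101, 1011
Count: 3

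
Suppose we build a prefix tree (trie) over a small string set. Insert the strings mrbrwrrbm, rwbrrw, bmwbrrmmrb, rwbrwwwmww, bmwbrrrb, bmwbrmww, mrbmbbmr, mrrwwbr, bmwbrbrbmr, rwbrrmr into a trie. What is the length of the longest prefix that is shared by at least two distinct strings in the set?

Equivalently: take the maximum, over all pairs, of their longest common prefix length.
e.g. "bmwbrrmmrb" and "bmwbrrrb" share the prefix "bmwbrr" of length 6; no pair shares a longer one.
Longest shared-prefix length: 6

6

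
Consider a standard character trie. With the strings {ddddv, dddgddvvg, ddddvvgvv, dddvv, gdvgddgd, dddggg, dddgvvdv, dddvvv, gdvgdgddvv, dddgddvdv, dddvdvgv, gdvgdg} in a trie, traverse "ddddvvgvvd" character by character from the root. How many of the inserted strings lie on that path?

Check each prefix of "ddddvvgvvd" against the stored set — each match is an end-marker on the path.
Prefixes of the query that are stored words: "ddddv", "ddddvvgvv"
Count: 2

2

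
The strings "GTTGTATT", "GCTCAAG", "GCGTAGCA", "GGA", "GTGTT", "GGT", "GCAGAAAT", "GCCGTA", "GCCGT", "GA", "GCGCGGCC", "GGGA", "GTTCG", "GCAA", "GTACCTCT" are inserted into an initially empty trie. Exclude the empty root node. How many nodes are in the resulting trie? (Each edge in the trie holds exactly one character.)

Count nodes per top-level branch (shared prefixes stored once):
  'G'-branch (GA, GCAA, GCAGAAAT, GCCGT, GCCGTA, GCGCGGCC, GCGTAGCA, GCTCAAG, GGA, GGGA, GGT, GTACCTCT, GTGTT, GTTCG, GTTGTATT): 53 nodes
Sum: 53

53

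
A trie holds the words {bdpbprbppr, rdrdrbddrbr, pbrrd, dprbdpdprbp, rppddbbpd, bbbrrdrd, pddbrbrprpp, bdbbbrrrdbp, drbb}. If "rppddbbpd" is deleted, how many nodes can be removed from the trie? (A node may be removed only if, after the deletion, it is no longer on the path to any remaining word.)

8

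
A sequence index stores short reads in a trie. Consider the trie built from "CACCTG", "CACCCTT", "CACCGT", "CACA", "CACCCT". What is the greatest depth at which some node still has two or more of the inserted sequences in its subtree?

6

The deepest shared node is where two words last agree before diverging.
e.g. "CACCCT" and "CACCCTT" share the prefix "CACCCT" of length 6; no pair shares a longer one.
Longest shared-prefix length: 6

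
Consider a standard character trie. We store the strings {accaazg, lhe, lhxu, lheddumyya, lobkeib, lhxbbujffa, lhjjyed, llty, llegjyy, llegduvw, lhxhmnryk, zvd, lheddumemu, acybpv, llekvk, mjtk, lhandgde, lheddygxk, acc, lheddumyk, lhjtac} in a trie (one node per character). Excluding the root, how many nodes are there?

86

Count nodes per top-level branch (shared prefixes stored once):
  'a'-branch (acc, accaazg, acybpv): 11 nodes
  'l'-branch (lhandgde, lhe, lheddumemu, lheddumyk, lheddumyya, lheddygxk, lhjjyed, lhjtac, lhxbbujffa, lhxhmnryk, lhxu, llegduvw, llegjyy, llekvk, llty, lobkeib): 68 nodes
  'm'-branch (mjtk): 4 nodes
  'z'-branch (zvd): 3 nodes
Sum: 86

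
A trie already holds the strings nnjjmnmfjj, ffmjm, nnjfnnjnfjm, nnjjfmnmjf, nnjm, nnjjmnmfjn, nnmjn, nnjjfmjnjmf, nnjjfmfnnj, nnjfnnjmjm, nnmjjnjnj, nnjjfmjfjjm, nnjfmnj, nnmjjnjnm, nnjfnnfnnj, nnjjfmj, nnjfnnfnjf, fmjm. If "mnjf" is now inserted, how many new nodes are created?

"mnjf" shares no prefix with any stored word, so all 4 characters open new nodes.
4 − 0 = 4 new nodes.

4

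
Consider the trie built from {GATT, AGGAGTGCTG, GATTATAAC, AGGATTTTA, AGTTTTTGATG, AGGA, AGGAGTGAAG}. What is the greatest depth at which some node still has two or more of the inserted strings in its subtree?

7

The deepest shared node is where two words last agree before diverging.
e.g. "AGGAGTGAAG" and "AGGAGTGCTG" share the prefix "AGGAGTG" of length 7; no pair shares a longer one.
Longest shared-prefix length: 7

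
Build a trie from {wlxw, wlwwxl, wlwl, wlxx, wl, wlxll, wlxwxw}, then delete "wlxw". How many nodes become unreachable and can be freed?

0

A node on "wlxw"'s path can go only if nothing else ends at it or branches off below it.
Every node on "wlxw" is still needed (e.g. by "wlxwxw"), so nothing is freed.
Nodes removed: 0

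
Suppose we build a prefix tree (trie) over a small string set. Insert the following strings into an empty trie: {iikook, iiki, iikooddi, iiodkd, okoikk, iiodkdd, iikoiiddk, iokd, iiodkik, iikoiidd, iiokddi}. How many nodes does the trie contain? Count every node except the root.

35

Insert word by word; a character creates a node only if that edge doesn't already exist:
  "iikook" → 6 new (i, i, k, o, o, k)
  "iiki" → prefix "iik" already present; 1 new (i)
  "iikooddi" → prefix "iikoo" already present; 3 new (d, d, i)
  "iiodkd" → prefix "ii" already present; 4 new (o, d, k, d)
  "okoikk" → 6 new (o, k, o, i, k, k)
  "iiodkdd" → prefix "iiodkd" already present; 1 new (d)
  "iikoiiddk" → prefix "iiko" already present; 5 new (i, i, d, d, k)
  "iokd" → prefix "i" already present; 3 new (o, k, d)
  "iiodkik" → prefix "iiodk" already present; 2 new (i, k)
  "iikoiidd" → prefix "iikoiidd" already present; 0 new (none)
  "iiokddi" → prefix "iio" already present; 4 new (k, d, d, i)
Total nodes = 6 + 1 + 3 + 4 + 6 + 1 + 5 + 3 + 2 + 0 + 4 = 35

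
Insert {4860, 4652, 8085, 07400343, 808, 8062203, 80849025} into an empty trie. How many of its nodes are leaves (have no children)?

A leaf is a node with no children — equivalently, the end of a word that is not a proper prefix of any other stored word.
Those words: "07400343", "4652", "4860", "8062203", "80849025", "8085"
Leaf count: 6

6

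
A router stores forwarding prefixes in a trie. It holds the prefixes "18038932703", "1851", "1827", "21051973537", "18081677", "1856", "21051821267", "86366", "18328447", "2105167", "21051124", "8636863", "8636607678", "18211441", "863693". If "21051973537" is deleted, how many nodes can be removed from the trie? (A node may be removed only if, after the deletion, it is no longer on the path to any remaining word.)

6

A node on "21051973537"'s path can go only if nothing else ends at it or branches off below it.
The suffix "973537" (6 nodes) is used only by "21051973537"; the node for "21051" still has the child "8", so pruning stops there.
Nodes removed: 6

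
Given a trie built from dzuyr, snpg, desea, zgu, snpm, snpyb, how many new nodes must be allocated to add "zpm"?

"z" is already a path in the trie; the remaining "pm" must be added.
Each of the 2 remaining characters creates one node.

2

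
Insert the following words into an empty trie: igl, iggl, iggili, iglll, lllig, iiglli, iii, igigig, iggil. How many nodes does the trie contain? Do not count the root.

25

Count nodes per top-level branch (shared prefixes stored once):
  'i'-branch (iggil, iggili, iggl, igigig, igl, iglll, iiglli, iii): 20 nodes
  'l'-branch (lllig): 5 nodes
Sum: 25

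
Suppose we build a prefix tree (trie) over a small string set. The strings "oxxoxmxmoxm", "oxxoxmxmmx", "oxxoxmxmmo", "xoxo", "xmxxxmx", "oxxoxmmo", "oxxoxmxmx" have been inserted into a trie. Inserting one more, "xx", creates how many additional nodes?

1

"x" is already a path in the trie; the remaining "x" must be added.
Each of the 1 remaining characters creates one node.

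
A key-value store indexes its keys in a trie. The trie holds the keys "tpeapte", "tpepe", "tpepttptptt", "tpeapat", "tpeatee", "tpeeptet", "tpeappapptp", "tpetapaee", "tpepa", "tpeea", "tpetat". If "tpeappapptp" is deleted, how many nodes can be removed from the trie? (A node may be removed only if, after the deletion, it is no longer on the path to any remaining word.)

A node on "tpeappapptp"'s path can go only if nothing else ends at it or branches off below it.
The suffix "papptp" (6 nodes) is used only by "tpeappapptp"; the node for "tpeap" still has the child "t", so pruning stops there.
Nodes removed: 6

6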